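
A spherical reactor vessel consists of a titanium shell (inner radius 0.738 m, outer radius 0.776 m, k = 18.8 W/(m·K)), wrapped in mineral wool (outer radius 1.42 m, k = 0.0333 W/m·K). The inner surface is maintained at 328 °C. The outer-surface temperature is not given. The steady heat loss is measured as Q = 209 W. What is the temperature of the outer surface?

Series resistances:
  R_titanium = (1/0.738 − 1/0.776)/(4πk) = 0.06635/(4π·18.8) = 2.809×10^-4 K/W
  R_mineral wool = (1/0.776 − 1/1.42)/(4πk) = 0.5844/(4π·0.0333) = 1.397 K/W
ΣR = 1.397 K/W
ΔT = Q·ΣR = 209 × 1.397 = 292.0 K
Heat flows outward, so T_out = T_in − ΔT = 328 − 292.0 = 36.0 °C

T_out = 36.0 °C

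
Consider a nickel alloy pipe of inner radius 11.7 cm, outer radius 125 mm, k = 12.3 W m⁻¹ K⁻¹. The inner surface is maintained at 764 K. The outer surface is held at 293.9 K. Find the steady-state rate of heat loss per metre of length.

Q' = 2πk·ΔT/ln(r₂/r₁) = 2π × 12.3 × 470.1 / ln(0.125/0.117) = 5.49×10^5 W/m

Q' = 5.49×10^5 W/m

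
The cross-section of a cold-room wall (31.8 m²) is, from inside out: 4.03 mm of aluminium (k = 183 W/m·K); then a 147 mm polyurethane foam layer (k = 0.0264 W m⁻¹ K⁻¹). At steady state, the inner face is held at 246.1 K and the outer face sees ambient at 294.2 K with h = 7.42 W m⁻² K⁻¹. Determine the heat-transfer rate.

Series thermal resistances, inner to outer:
  R_aluminium = L/(kA) = 0.00403/(183·31.8) = 6.925×10^-7 K/W
  R_polyurethane foam = L/(kA) = 0.147/(0.0264·31.8) = 0.1751 K/W
  R_conv,out = 1/(hA) = 1/(7.42·31.8) = 0.004238 K/W
ΣR = 6.925×10^-7 + 0.1751 + 0.004238 = 0.1793 K/W
Q = ΔT/ΣR = (246.1 K − 294.2 K)/0.1793 = -268 W
(Negative Q ⇒ heat flows inward; heat gain = 268 W.)

Q = 268 W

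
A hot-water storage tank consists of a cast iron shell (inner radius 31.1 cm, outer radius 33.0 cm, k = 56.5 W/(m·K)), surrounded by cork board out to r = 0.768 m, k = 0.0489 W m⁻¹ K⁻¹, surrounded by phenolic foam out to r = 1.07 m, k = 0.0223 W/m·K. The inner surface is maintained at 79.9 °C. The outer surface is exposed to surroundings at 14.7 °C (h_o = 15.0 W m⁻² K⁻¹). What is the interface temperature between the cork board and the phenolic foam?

Treat each layer as a resistance in series:
  R_cast iron = (1/0.311 − 1/0.330)/(4πk) = 0.1851/(4π·56.5) = 2.607×10^-4 K/W
  R_cork board = (1/0.330 − 1/0.768)/(4πk) = 1.728/(4π·0.0489) = 2.812 K/W
  R_phenolic foam = (1/0.768 − 1/1.07)/(4πk) = 0.3675/(4π·0.0223) = 1.311 K/W
  R_conv,out = 1/(4πr²h) = 1/(4π·1.07²·15.0) = 0.004634 K/W
ΣR = 2.607×10^-4 + 2.812 + 1.311 + 0.004634 = 4.128 K/W
Q = ΔT/ΣR = (79.9 °C − 14.7 °C)/4.128 = 15.79 W
From the inner boundary to the cork board/phenolic foam interface, ΣR_partial = 2.812 K/W.
T_interface = T_in − Q·ΣR_partial = 79.9 °C − (15.79)(2.812) = 35.5 °C

T = 35.5 °C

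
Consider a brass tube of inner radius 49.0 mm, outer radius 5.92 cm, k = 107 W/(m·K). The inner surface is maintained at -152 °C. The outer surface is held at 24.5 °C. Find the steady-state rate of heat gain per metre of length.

Q' = 2πk·ΔT/ln(r₂/r₁) = 2π × 107 × 176.5 / ln(0.0592/0.0490) = 6.28×10^5 W/m

Q' = 6.28×10^5 W/m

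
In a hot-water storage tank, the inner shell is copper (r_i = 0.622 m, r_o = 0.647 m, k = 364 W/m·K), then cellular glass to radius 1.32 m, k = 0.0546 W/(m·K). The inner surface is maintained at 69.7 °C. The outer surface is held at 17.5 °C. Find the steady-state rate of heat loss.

Q = 45.4 W

Resistance network (inner→outer):
  R_copper = (1/0.622 − 1/0.647)/(4πk) = 0.06212/(4π·364) = 1.358×10^-5 K/W
  R_cellular glass = (1/0.647 − 1/1.32)/(4πk) = 0.7880/(4π·0.0546) = 1.149 K/W
ΣR = 1.358×10^-5 + 1.149 = 1.149 K/W
Q = ΔT/ΣR = (69.7 °C − 17.5 °C)/1.149 = 45.4 W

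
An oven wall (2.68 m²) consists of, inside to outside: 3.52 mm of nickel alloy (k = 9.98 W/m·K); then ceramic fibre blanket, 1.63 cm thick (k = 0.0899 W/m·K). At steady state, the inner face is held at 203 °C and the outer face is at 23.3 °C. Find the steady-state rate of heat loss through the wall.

Q = 2650 W

Resistance network (inner→outer):
  R_nickel alloy = L/(kA) = 0.00352/(9.98·2.68) = 1.316×10^-4 K/W
  R_ceramic fibre blanket = L/(kA) = 0.0163/(0.0899·2.68) = 0.06765 K/W
ΣR = 1.316×10^-4 + 0.06765 = 0.06778 K/W
Q = ΔT/ΣR = (203 °C − 23.3 °C)/0.06778 = 2650 W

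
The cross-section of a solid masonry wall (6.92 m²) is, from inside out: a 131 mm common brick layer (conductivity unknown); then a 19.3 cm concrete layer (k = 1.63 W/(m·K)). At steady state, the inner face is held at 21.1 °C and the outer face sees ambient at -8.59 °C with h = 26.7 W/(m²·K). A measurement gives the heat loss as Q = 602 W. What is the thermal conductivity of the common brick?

ΣR = ΔT/Q = |21.1 − -8.59|/602 = 0.04932 K/W
Known resistances:
  R_concrete = L/(kA) = 0.193/(1.63·6.92) = 0.01711 K/W
  R_conv,out = 1/(hA) = 1/(26.7·6.92) = 0.005412 K/W
R_common brick = ΣR − ΣR_known = 0.04932 − 0.02252 = 0.02680 K/W
L/(kA) = 0.02680 ⇒ k = 0.131/(0.02680·6.92) = 0.706 W/m·K

k = 0.706 W/m·K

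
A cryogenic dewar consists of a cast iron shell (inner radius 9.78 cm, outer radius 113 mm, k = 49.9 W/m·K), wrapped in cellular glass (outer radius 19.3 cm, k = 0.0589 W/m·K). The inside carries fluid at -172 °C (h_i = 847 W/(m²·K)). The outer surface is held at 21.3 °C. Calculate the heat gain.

Resistance network (inner→outer):
  R_conv,in = 1/(4πr²h) = 1/(4π·0.0978²·847) = 0.009823 K/W
  R_cast iron = (1/0.0978 − 1/0.113)/(4πk) = 1.375/(4π·49.9) = 0.002193 K/W
  R_cellular glass = (1/0.113 − 1/0.193)/(4πk) = 3.668/(4π·0.0589) = 4.956 K/W
ΣR = 0.009823 + 0.002193 + 4.956 = 4.968 K/W
Q = ΔT/ΣR = (-172 °C − 21.3 °C)/4.968 = -38.9 W
(Negative Q ⇒ heat flows inward; heat gain = 38.9 W.)

Q = 38.9 W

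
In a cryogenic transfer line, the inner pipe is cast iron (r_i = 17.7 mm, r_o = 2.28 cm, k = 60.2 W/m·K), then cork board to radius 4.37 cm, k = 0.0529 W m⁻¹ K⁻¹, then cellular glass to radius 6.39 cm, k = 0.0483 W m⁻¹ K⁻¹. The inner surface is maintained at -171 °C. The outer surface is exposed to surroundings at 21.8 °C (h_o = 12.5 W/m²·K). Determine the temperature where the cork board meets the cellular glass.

Treat each layer as a resistance in series:
  R'_cast iron = ln(0.0228/0.0177)/(2πk) = 0.2532/(2π·60.2) = 6.694×10^-4 m·K/W
  R'_cork board = ln(0.0437/0.0228)/(2πk) = 0.6506/(2π·0.0529) = 1.957 m·K/W
  R'_cellular glass = ln(0.0639/0.0437)/(2πk) = 0.3800/(2π·0.0483) = 1.252 m·K/W
  R'_conv,out = 1/(2πr h) = 1/(2π·0.0639·12.5) = 0.1993 m·K/W
ΣR = 6.694×10^-4 + 1.957 + 1.252 + 0.1993 = 3.409 m·K/W
Q' = ΔT/ΣR = (-171 °C − 21.8 °C)/3.409 = -56.56 W/m
From the inner boundary to the cork board/cellular glass interface, ΣR_partial = 1.958 m·K/W.
T_interface = T_in − Q'·ΣR_partial = -171 °C − (-56.56)(1.958) = -60.3 °C

T = -60.3 °C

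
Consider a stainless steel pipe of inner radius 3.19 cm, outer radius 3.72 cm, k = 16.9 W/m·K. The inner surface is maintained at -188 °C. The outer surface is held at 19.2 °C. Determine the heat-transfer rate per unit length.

Q' = 2πk·ΔT/ln(r₂/r₁) = 2π × 16.9 × 207.2 / ln(0.0372/0.0319) = 1.43×10^5 W/m

Q' = 1.43×10^5 W/m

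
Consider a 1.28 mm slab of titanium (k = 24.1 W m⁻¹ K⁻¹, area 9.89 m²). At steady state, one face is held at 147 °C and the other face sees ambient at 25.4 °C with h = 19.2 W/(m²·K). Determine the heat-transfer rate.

Q = 23.1 kW

Series thermal resistances, inner to outer:
  R_titanium = L/(kA) = 0.00128/(24.1·9.89) = 5.370×10^-6 K/W
  R_conv,out = 1/(hA) = 1/(19.2·9.89) = 0.005266 K/W
ΣR = 5.370×10^-6 + 0.005266 = 0.005271 K/W
Q = ΔT/ΣR = (147 °C − 25.4 °C)/0.005271 = 23100 W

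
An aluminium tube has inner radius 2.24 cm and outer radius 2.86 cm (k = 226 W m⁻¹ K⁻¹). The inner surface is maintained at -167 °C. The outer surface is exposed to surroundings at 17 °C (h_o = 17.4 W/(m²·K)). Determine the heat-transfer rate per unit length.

Resistance network (inner→outer):
  R'_aluminium = ln(0.0286/0.0224)/(2πk) = 0.2443/(2π·226) = 1.721×10^-4 m·K/W
  R'_conv,out = 1/(2πr h) = 1/(2π·0.0286·17.4) = 0.3198 m·K/W
ΣR = 1.721×10^-4 + 0.3198 = 0.3200 m·K/W
Q' = ΔT/ΣR = (-167 °C − 17 °C)/0.3200 = -575 W/m
(Negative Q' ⇒ heat flows inward; heat gain = 575 W/m.)

Q' = 575 W/m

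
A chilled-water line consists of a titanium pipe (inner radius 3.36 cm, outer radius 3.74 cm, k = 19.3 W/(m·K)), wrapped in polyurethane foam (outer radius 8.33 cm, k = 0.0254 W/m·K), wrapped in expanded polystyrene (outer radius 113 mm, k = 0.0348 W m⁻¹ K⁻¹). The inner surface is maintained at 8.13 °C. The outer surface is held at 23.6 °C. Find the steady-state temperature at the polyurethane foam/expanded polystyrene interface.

T = 20.2 °C

Treat each layer as a resistance in series:
  R'_titanium = ln(0.0374/0.0336)/(2πk) = 0.1071/(2π·19.3) = 8.836×10^-4 m·K/W
  R'_polyurethane foam = ln(0.0833/0.0374)/(2πk) = 0.8008/(2π·0.0254) = 5.018 m·K/W
  R'_expanded polystyrene = ln(0.113/0.0833)/(2πk) = 0.3049/(2π·0.0348) = 1.395 m·K/W
ΣR = 8.836×10^-4 + 5.018 + 1.395 = 6.414 m·K/W
Q' = ΔT/ΣR = (8.13 °C − 23.6 °C)/6.414 = -2.412 W/m
From the inner boundary to the polyurethane foam/expanded polystyrene interface, ΣR_partial = 5.019 m·K/W.
T_interface = T_in − Q'·ΣR_partial = 8.13 °C − (-2.412)(5.019) = 20.2 °C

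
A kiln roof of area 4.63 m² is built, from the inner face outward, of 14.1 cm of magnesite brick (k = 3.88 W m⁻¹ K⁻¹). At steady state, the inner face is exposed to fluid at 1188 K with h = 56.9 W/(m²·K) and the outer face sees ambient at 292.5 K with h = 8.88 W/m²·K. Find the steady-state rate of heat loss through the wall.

Resistance network (inner→outer):
  R_conv,in = 1/(hA) = 1/(56.9·4.63) = 0.003796 K/W
  R_magnesite brick = L/(kA) = 0.141/(3.88·4.63) = 0.007849 K/W
  R_conv,out = 1/(hA) = 1/(8.88·4.63) = 0.02432 K/W
ΣR = 0.003796 + 0.007849 + 0.02432 = 0.03597 K/W
Q = ΔT/ΣR = (1188 K − 292.5 K)/0.03597 = 24900 W

Q = 24900 W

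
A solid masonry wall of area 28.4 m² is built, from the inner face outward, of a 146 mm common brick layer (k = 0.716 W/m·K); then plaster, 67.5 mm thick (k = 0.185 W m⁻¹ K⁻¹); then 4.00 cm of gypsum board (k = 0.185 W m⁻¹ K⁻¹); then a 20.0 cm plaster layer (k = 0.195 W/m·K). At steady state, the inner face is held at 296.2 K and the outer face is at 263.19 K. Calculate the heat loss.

Q = 518 W

Treat each layer as a resistance in series:
  R_common brick = L/(kA) = 0.146/(0.716·28.4) = 0.007180 K/W
  R_plaster = L/(kA) = 0.0675/(0.185·28.4) = 0.01285 K/W
  R_gypsum board = L/(kA) = 0.0400/(0.185·28.4) = 0.007613 K/W
  R_plaster = L/(kA) = 0.200/(0.195·28.4) = 0.03611 K/W
ΣR = 0.007180 + 0.01285 + 0.007613 + 0.03611 = 0.06375 K/W
Q = ΔT/ΣR = (296.2 K − 263.19 K)/0.06375 = 518 W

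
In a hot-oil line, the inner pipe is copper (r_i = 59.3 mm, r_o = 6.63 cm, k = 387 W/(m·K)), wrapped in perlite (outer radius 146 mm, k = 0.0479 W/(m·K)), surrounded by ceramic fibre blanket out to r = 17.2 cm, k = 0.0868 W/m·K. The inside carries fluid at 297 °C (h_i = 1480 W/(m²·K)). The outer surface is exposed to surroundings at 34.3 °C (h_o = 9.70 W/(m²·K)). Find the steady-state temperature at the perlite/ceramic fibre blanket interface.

T = 68.7 °C

Series thermal resistances, inner to outer:
  R'_conv,in = 1/(2πr h) = 1/(2π·0.0593·1480) = 0.001813 m·K/W
  R'_copper = ln(0.0663/0.0593)/(2πk) = 0.1116/(2π·387) = 4.589×10^-5 m·K/W
  R'_perlite = ln(0.146/0.0663)/(2πk) = 0.7894/(2π·0.0479) = 2.623 m·K/W
  R'_ceramic fibre blanket = ln(0.172/0.146)/(2πk) = 0.1639/(2π·0.0868) = 0.3005 m·K/W
  R'_conv,out = 1/(2πr h) = 1/(2π·0.172·9.70) = 0.09539 m·K/W
ΣR = 0.001813 + 4.589×10^-5 + 2.623 + 0.3005 + 0.09539 = 3.021 m·K/W
Q' = ΔT/ΣR = (297 °C − 34.3 °C)/3.021 = 86.96 W/m
From the inner boundary to the perlite/ceramic fibre blanket interface, ΣR_partial = 2.625 m·K/W.
T_interface = T_in − Q'·ΣR_partial = 297 °C − (86.96)(2.625) = 68.7 °C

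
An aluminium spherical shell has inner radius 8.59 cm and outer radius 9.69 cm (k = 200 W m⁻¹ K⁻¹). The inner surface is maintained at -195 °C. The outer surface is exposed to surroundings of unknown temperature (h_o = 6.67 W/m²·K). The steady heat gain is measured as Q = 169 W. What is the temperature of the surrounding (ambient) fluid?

Sum the resistances:
  R_aluminium = (1/0.0859 − 1/0.0969)/(4πk) = 1.322/(4π·200) = 5.258×10^-4 K/W
  R_conv,out = 1/(4πr²h) = 1/(4π·0.0969²·6.67) = 1.271 K/W
ΣR = 1.271 K/W
ΔT = Q·ΣR = 169 × 1.271 = 214.8 K
Heat flows inward, so T_out = T_in + ΔT = -195 + 214.8 = 19.8 °C

T_out = 19.8 °C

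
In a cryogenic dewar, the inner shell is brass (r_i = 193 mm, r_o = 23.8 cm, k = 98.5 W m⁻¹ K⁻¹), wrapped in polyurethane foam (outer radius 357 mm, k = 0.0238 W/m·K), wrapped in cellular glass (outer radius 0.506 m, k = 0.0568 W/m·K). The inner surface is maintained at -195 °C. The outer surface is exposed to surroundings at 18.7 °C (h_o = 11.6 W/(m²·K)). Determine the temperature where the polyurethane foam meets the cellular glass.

T = -24.4 °C

Series thermal resistances, inner to outer:
  R_brass = (1/0.193 − 1/0.238)/(4πk) = 0.9797/(4π·98.5) = 7.915×10^-4 K/W
  R_polyurethane foam = (1/0.238 − 1/0.357)/(4πk) = 1.401/(4π·0.0238) = 4.683 K/W
  R_cellular glass = (1/0.357 − 1/0.506)/(4πk) = 0.8248/(4π·0.0568) = 1.156 K/W
  R_conv,out = 1/(4πr²h) = 1/(4π·0.506²·11.6) = 0.02679 K/W
ΣR = 7.915×10^-4 + 4.683 + 1.156 + 0.02679 = 5.867 K/W
Q = ΔT/ΣR = (-195 °C − 18.7 °C)/5.867 = -36.42 W
From the inner boundary to the polyurethane foam/cellular glass interface, ΣR_partial = 4.684 K/W.
T_interface = T_in − Q·ΣR_partial = -195 °C − (-36.42)(4.684) = -24.4 °C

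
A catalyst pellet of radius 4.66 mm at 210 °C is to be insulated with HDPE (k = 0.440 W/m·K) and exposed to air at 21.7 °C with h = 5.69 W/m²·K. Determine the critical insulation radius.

r_cr = 15.5 cm

For a sphere, r_cr = 2k_ins/h = 2·0.440/5.69 = 0.155 m = 15.5 cm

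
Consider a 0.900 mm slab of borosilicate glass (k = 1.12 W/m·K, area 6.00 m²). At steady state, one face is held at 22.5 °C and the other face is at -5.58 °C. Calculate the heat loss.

Q = kA·ΔT/L = 1.12 × 6.00 × |22.5 °C − -5.58 °C| / 9.00×10^-4 = 2.10×10^5 W

Q = 2.10×10^5 W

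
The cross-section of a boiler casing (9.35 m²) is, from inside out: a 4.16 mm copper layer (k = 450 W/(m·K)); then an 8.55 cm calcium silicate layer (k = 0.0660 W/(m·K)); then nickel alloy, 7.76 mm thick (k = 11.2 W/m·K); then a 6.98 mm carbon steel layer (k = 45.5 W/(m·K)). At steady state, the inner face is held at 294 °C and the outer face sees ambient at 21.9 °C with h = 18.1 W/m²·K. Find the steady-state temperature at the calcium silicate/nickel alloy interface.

T = 33.2 °C

Resistance network (inner→outer):
  R_copper = L/(kA) = 0.00416/(450·9.35) = 9.887×10^-7 K/W
  R_calcium silicate = L/(kA) = 0.0855/(0.0660·9.35) = 0.1386 K/W
  R_nickel alloy = L/(kA) = 0.00776/(11.2·9.35) = 7.410×10^-5 K/W
  R_carbon steel = L/(kA) = 0.00698/(45.5·9.35) = 1.641×10^-5 K/W
  R_conv,out = 1/(hA) = 1/(18.1·9.35) = 0.005909 K/W
ΣR = 9.887×10^-7 + 0.1386 + 7.410×10^-5 + 1.641×10^-5 + 0.005909 = 0.1446 K/W
Q = ΔT/ΣR = (294 °C − 21.9 °C)/0.1446 = 1882 W
From the inner boundary to the calcium silicate/nickel alloy interface, ΣR_partial = 0.1386 K/W.
T_interface = T_in − Q·ΣR_partial = 294 °C − (1882)(0.1386) = 33.2 °C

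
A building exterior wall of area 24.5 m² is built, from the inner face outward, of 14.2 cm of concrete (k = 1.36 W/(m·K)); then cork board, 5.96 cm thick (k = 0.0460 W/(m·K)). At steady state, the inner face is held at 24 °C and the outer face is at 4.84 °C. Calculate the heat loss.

Treat each layer as a resistance in series:
  R_concrete = L/(kA) = 0.142/(1.36·24.5) = 0.004262 K/W
  R_cork board = L/(kA) = 0.0596/(0.0460·24.5) = 0.05288 K/W
ΣR = 0.004262 + 0.05288 = 0.05714 K/W
Q = ΔT/ΣR = (24 °C − 4.84 °C)/0.05714 = 335 W

Q = 335 W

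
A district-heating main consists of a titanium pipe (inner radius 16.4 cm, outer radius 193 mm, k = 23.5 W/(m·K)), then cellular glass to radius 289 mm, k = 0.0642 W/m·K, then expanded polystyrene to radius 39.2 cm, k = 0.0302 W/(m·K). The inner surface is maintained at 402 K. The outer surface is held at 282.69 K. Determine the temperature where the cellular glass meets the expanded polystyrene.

Treat each layer as a resistance in series:
  R'_titanium = ln(0.193/0.164)/(2πk) = 0.1628/(2π·23.5) = 0.001103 m·K/W
  R'_cellular glass = ln(0.289/0.193)/(2πk) = 0.4037/(2π·0.0642) = 1.001 m·K/W
  R'_expanded polystyrene = ln(0.392/0.289)/(2πk) = 0.3048/(2π·0.0302) = 1.606 m·K/W
ΣR = 0.001103 + 1.001 + 1.606 = 2.608 m·K/W
Q' = ΔT/ΣR = (402 K − 282.69 K)/2.608 = 45.75 W/m
From the inner boundary to the cellular glass/expanded polystyrene interface, ΣR_partial = 1.002 m·K/W.
T_interface = T_in − Q'·ΣR_partial = 402 K − (45.75)(1.002) = 356.2 K

T = 356.2 K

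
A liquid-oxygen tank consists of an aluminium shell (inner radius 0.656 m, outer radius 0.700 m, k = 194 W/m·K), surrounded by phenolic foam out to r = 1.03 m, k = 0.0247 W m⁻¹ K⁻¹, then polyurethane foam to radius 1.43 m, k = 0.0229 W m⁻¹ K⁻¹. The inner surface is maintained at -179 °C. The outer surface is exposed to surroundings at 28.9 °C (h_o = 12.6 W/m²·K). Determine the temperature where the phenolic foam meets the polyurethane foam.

Resistance network (inner→outer):
  R_aluminium = (1/0.656 − 1/0.700)/(4πk) = 0.09582/(4π·194) = 3.930×10^-5 K/W
  R_phenolic foam = (1/0.700 − 1/1.03)/(4πk) = 0.4577/(4π·0.0247) = 1.475 K/W
  R_polyurethane foam = (1/1.03 − 1/1.43)/(4πk) = 0.2716/(4π·0.0229) = 0.9437 K/W
  R_conv,out = 1/(4πr²h) = 1/(4π·1.43²·12.6) = 0.003088 K/W
ΣR = 3.930×10^-5 + 1.475 + 0.9437 + 0.003088 = 2.422 K/W
Q = ΔT/ΣR = (-179 °C − 28.9 °C)/2.422 = -85.84 W
From the inner boundary to the phenolic foam/polyurethane foam interface, ΣR_partial = 1.475 K/W.
T_interface = T_in − Q·ΣR_partial = -179 °C − (-85.84)(1.475) = -52.4 °C

T = -52.4 °C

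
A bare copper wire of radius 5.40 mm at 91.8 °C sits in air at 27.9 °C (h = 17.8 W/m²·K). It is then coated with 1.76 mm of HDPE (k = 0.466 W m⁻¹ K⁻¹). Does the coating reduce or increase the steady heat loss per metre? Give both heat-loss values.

increases: 38.6 → 47.5 W/m

Critical radius for a cylinder: r_cr = k/h = 0.0262 m = 2.62 cm.
Outer radius after coating: r₂ = 0.00540 + 0.00176 = 0.00716 m.
Since r₁ < r_cr and r₂ ≤ r_cr, the coating moves toward the maximum at r_cr — heat loss rises.
Bare: R = 1/(2πr₁h) = 1.656 m·K/W; Q = 63.9/1.656 = 38.6 W/m.
Coated: R = R_cond + R_conv = 1.345 m·K/W; Q = 63.9/1.345 = 47.5 W/m.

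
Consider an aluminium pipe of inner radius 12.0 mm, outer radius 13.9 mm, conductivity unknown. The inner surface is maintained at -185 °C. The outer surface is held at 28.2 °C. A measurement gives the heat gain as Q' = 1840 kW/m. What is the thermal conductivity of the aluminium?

ΣR = ΔT/Q' = |-185 − 28.2|/1.84×10^6 = 1.159×10^-4 m·K/W
ln(r₂/r₁)/(2πk) = 1.159×10^-4 ⇒ k = 0.1470/(2π·1.159×10^-4) = 202 W/m·K

k = 202 W/m·K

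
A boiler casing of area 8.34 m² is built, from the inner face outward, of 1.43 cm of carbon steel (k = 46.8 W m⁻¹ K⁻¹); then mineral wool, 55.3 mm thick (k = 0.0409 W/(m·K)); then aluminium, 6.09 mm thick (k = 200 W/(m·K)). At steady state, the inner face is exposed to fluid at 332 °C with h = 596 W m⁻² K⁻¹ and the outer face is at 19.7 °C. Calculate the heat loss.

Q = 1920 W

Series thermal resistances, inner to outer:
  R_conv,in = 1/(hA) = 1/(596·8.34) = 2.012×10^-4 K/W
  R_carbon steel = L/(kA) = 0.0143/(46.8·8.34) = 3.664×10^-5 K/W
  R_mineral wool = L/(kA) = 0.0553/(0.0409·8.34) = 0.1621 K/W
  R_aluminium = L/(kA) = 0.00609/(200·8.34) = 3.651×10^-6 K/W
ΣR = 2.012×10^-4 + 3.664×10^-5 + 0.1621 + 3.651×10^-6 = 0.1623 K/W
Q = ΔT/ΣR = (332 °C − 19.7 °C)/0.1623 = 1920 W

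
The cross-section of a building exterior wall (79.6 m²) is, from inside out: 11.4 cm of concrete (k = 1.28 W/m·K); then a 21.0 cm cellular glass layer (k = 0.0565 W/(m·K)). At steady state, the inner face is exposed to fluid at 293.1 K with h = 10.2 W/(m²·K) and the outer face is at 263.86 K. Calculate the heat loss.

Q = 596 W

Resistance network (inner→outer):
  R_conv,in = 1/(hA) = 1/(10.2·79.6) = 0.001232 K/W
  R_concrete = L/(kA) = 0.114/(1.28·79.6) = 0.001119 K/W
  R_cellular glass = L/(kA) = 0.210/(0.0565·79.6) = 0.04669 K/W
ΣR = 0.001232 + 0.001119 + 0.04669 = 0.04904 K/W
Q = ΔT/ΣR = (293.1 K − 263.86 K)/0.04904 = 596 W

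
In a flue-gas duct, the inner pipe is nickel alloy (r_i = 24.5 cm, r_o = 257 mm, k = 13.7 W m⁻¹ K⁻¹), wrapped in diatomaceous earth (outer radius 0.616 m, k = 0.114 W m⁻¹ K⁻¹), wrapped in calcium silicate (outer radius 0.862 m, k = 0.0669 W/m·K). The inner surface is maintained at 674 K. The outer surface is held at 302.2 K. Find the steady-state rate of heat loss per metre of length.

Q' = 184 W/m

Series thermal resistances, inner to outer:
  R'_nickel alloy = ln(0.257/0.245)/(2πk) = 0.04782/(2π·13.7) = 5.555×10^-4 m·K/W
  R'_diatomaceous earth = ln(0.616/0.257)/(2πk) = 0.8742/(2π·0.114) = 1.220 m·K/W
  R'_calcium silicate = ln(0.862/0.616)/(2πk) = 0.3360/(2π·0.0669) = 0.7994 m·K/W
ΣR = 5.555×10^-4 + 1.220 + 0.7994 = 2.020 m·K/W
Q' = ΔT/ΣR = (674 K − 302.2 K)/2.020 = 184 W/m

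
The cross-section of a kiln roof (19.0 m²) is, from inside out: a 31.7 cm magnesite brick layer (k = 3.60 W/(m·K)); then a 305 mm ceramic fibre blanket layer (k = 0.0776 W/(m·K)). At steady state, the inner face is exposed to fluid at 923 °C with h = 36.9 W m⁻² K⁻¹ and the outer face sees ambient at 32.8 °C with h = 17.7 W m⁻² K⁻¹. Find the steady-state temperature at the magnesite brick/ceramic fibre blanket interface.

Resistance network (inner→outer):
  R_conv,in = 1/(hA) = 1/(36.9·19.0) = 0.001426 K/W
  R_magnesite brick = L/(kA) = 0.317/(3.60·19.0) = 0.004635 K/W
  R_ceramic fibre blanket = L/(kA) = 0.305/(0.0776·19.0) = 0.2069 K/W
  R_conv,out = 1/(hA) = 1/(17.7·19.0) = 0.002974 K/W
ΣR = 0.001426 + 0.004635 + 0.2069 + 0.002974 = 0.2159 K/W
Q = ΔT/ΣR = (923 °C − 32.8 °C)/0.2159 = 4123 W
From the inner boundary to the magnesite brick/ceramic fibre blanket interface, ΣR_partial = 0.006061 K/W.
T_interface = T_in − Q·ΣR_partial = 923 °C − (4123)(0.006061) = 898 °C

T = 898 °C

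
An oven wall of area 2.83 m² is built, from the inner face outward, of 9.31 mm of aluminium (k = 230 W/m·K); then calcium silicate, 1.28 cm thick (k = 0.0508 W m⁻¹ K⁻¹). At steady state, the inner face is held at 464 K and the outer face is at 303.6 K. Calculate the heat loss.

Q = 1800 W

Resistance network (inner→outer):
  R_aluminium = L/(kA) = 0.00931/(230·2.83) = 1.430×10^-5 K/W
  R_calcium silicate = L/(kA) = 0.0128/(0.0508·2.83) = 0.08903 K/W
ΣR = 1.430×10^-5 + 0.08903 = 0.08904 K/W
Q = ΔT/ΣR = (464 K − 303.6 K)/0.08904 = 1800 W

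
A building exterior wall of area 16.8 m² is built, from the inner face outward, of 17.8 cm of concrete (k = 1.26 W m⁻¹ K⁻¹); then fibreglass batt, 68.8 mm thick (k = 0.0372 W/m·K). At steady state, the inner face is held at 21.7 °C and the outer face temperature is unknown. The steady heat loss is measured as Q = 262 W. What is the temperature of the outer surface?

T_out = -9.35 °C

Sum the resistances:
  R_concrete = L/(kA) = 0.178/(1.26·16.8) = 0.008409 K/W
  R_fibreglass batt = L/(kA) = 0.0688/(0.0372·16.8) = 0.1101 K/W
ΣR = 0.1185 K/W
ΔT = Q·ΣR = 262 × 0.1185 = 31.05 K
Heat flows outward, so T_out = T_in − ΔT = 21.7 − 31.05 = -9.35 °C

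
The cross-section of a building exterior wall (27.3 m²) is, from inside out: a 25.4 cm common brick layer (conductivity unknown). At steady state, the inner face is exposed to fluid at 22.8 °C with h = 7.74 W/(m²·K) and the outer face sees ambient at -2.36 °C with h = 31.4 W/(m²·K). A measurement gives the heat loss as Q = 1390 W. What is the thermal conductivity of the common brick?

k = 0.763 W/m·K

ΣR = ΔT/Q = |22.8 − -2.36|/1390 = 0.01810 K/W
Known resistances:
  R_conv,in = 1/(hA) = 1/(7.74·27.3) = 0.004733 K/W
  R_conv,out = 1/(hA) = 1/(31.4·27.3) = 0.001167 K/W
R_common brick = ΣR − ΣR_known = 0.01810 − 0.005900 = 0.01220 K/W
L/(kA) = 0.01220 ⇒ k = 0.254/(0.01220·27.3) = 0.763 W/m·K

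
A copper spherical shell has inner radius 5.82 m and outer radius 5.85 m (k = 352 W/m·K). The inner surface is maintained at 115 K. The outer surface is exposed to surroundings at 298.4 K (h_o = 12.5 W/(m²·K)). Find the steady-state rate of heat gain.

Q = 985 kW

Series thermal resistances, inner to outer:
  R_copper = (1/5.82 − 1/5.85)/(4πk) = 8.811×10^-4/(4π·352) = 1.992×10^-7 K/W
  R_conv,out = 1/(4πr²h) = 1/(4π·5.85²·12.5) = 1.860×10^-4 K/W
ΣR = 1.992×10^-7 + 1.860×10^-4 = 1.862×10^-4 K/W
Q = ΔT/ΣR = (115 K − 298.4 K)/1.862×10^-4 = -9.85×10^5 W
(Negative Q ⇒ heat flows inward; heat gain = 9.85×10^5 W.)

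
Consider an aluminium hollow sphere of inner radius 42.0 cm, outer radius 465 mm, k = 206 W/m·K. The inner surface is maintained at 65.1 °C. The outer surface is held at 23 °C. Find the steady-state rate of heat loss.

Q = 4πk·ΔT/(1/r₁ − 1/r₂) = 4π × 206 × 42.1 / (1/0.420 − 1/0.465) = 4.73×10^5 W

Q = 4.73×10^5 W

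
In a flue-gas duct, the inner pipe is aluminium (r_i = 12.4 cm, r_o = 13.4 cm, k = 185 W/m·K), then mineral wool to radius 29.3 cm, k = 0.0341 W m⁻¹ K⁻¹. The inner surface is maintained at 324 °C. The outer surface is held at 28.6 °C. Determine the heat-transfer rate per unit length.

Q' = 80.9 W/m

Treat each layer as a resistance in series:
  R'_aluminium = ln(0.134/0.124)/(2πk) = 0.07756/(2π·185) = 6.672×10^-5 m·K/W
  R'_mineral wool = ln(0.293/0.134)/(2πk) = 0.7823/(2π·0.0341) = 3.651 m·K/W
ΣR = 6.672×10^-5 + 3.651 = 3.651 m·K/W
Q' = ΔT/ΣR = (324 °C − 28.6 °C)/3.651 = 80.9 W/m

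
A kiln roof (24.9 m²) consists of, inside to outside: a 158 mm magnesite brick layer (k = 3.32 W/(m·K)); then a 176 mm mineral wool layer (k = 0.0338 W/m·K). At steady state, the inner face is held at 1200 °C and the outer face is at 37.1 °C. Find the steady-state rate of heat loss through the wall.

Q = 5510 W

Series thermal resistances, inner to outer:
  R_magnesite brick = L/(kA) = 0.158/(3.32·24.9) = 0.001911 K/W
  R_mineral wool = L/(kA) = 0.176/(0.0338·24.9) = 0.2091 K/W
ΣR = 0.001911 + 0.2091 = 0.2110 K/W
Q = ΔT/ΣR = (1200 °C − 37.1 °C)/0.2110 = 5510 W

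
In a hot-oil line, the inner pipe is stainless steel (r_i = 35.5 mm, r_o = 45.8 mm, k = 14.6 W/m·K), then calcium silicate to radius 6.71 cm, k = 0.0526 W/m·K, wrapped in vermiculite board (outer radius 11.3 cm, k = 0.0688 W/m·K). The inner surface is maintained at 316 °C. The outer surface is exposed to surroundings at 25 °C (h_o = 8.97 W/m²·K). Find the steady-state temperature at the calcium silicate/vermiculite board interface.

Series thermal resistances, inner to outer:
  R'_stainless steel = ln(0.0458/0.0355)/(2πk) = 0.2548/(2π·14.6) = 0.002777 m·K/W
  R'_calcium silicate = ln(0.0671/0.0458)/(2πk) = 0.3819/(2π·0.0526) = 1.156 m·K/W
  R'_vermiculite board = ln(0.113/0.0671)/(2πk) = 0.5212/(2π·0.0688) = 1.206 m·K/W
  R'_conv,out = 1/(2πr h) = 1/(2π·0.113·8.97) = 0.1570 m·K/W
ΣR = 0.002777 + 1.156 + 1.206 + 0.1570 = 2.522 m·K/W
Q' = ΔT/ΣR = (316 °C − 25 °C)/2.522 = 115.4 W/m
From the inner boundary to the calcium silicate/vermiculite board interface, ΣR_partial = 1.159 m·K/W.
T_interface = T_in − Q'·ΣR_partial = 316 °C − (115.4)(1.159) = 182 °C

T = 182 °C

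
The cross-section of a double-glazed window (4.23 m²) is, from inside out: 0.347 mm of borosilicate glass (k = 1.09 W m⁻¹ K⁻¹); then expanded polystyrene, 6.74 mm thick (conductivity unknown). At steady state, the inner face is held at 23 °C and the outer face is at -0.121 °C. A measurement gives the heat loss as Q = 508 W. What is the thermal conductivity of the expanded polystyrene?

k = 0.0351 W/m·K

ΣR = ΔT/Q = |23 − -0.121|/508 = 0.04551 K/W
Known resistances:
  R_borosilicate glass = L/(kA) = 3.47×10^-4/(1.09·4.23) = 7.526×10^-5 K/W
R_expanded polystyrene = ΣR − ΣR_known = 0.04551 − 7.526×10^-5 = 0.04543 K/W
L/(kA) = 0.04543 ⇒ k = 0.00674/(0.04543·4.23) = 0.0351 W/m·K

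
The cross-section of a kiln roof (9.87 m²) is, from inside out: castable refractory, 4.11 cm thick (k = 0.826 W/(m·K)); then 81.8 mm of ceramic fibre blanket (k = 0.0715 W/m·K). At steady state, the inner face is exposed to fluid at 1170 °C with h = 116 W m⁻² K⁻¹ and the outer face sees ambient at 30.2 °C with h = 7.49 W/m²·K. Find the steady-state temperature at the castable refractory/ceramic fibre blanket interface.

Treat each layer as a resistance in series:
  R_conv,in = 1/(hA) = 1/(116·9.87) = 8.734×10^-4 K/W
  R_castable refractory = L/(kA) = 0.0411/(0.826·9.87) = 0.005041 K/W
  R_ceramic fibre blanket = L/(kA) = 0.0818/(0.0715·9.87) = 0.1159 K/W
  R_conv,out = 1/(hA) = 1/(7.49·9.87) = 0.01353 K/W
ΣR = 8.734×10^-4 + 0.005041 + 0.1159 + 0.01353 = 0.1353 K/W
Q = ΔT/ΣR = (1170 °C − 30.2 °C)/0.1353 = 8424 W
From the inner boundary to the castable refractory/ceramic fibre blanket interface, ΣR_partial = 0.005914 K/W.
T_interface = T_in − Q·ΣR_partial = 1170 °C − (8424)(0.005914) = 1120 °C

T = 1120 °C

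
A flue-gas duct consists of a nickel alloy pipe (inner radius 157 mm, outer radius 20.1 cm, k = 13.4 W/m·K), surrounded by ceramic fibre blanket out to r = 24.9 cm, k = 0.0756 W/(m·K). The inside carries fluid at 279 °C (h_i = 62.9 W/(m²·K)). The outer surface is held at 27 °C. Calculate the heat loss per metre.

Q' = 536 W/m

Series thermal resistances, inner to outer:
  R'_conv,in = 1/(2πr h) = 1/(2π·0.157·62.9) = 0.01612 m·K/W
  R'_nickel alloy = ln(0.201/0.157)/(2πk) = 0.2471/(2π·13.4) = 0.002934 m·K/W
  R'_ceramic fibre blanket = ln(0.249/0.201)/(2πk) = 0.2141/(2π·0.0756) = 0.4508 m·K/W
ΣR = 0.01612 + 0.002934 + 0.4508 = 0.4699 m·K/W
Q' = ΔT/ΣR = (279 °C − 27 °C)/0.4699 = 536 W/m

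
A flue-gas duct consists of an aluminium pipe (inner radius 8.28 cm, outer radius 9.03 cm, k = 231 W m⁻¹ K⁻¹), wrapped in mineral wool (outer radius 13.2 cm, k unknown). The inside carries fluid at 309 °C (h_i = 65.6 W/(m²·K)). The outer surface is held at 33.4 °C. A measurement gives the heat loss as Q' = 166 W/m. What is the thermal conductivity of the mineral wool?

ΣR = ΔT/Q' = |309 − 33.4|/166 = 1.660 m·K/W
Known resistances:
  R'_conv,in = 1/(2πr h) = 1/(2π·0.0828·65.6) = 0.02930 m·K/W
  R'_aluminium = ln(0.0903/0.0828)/(2πk) = 0.08671/(2π·231) = 5.974×10^-5 m·K/W
R_mineral wool = ΣR − ΣR_known = 1.660 − 0.02936 = 1.631 m·K/W
ln(r₂/r₁)/(2πk) = 1.631 ⇒ k = 0.3797/(2π·1.631) = 0.0371 W/m·K

k = 0.0371 W/m·K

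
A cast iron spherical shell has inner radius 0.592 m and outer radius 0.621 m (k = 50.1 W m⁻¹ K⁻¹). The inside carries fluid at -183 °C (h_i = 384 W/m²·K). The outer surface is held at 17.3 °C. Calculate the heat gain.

Treat each layer as a resistance in series:
  R_conv,in = 1/(4πr²h) = 1/(4π·0.592²·384) = 5.913×10^-4 K/W
  R_cast iron = (1/0.592 − 1/0.621)/(4πk) = 0.07888/(4π·50.1) = 1.253×10^-4 K/W
ΣR = 5.913×10^-4 + 1.253×10^-4 = 7.166×10^-4 K/W
Q = ΔT/ΣR = (-183 °C − 17.3 °C)/7.166×10^-4 = -2.80×10^5 W
(Negative Q ⇒ heat flows inward; heat gain = 2.80×10^5 W.)

Q = 280 kW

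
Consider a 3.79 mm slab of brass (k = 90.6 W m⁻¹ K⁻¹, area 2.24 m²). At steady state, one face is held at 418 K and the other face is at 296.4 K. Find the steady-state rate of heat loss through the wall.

Q = 6510 kW

Q = kA·ΔT/L = 90.6 × 2.24 × |418 K − 296.4 K| / 0.00379 = 6.51×10^6 W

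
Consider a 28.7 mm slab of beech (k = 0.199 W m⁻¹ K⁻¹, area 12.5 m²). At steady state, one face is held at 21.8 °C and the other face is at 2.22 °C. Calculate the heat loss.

Q = kA·ΔT/L = 0.199 × 12.5 × |21.8 °C − 2.22 °C| / 0.0287 = 1700 W

Q = 1700 W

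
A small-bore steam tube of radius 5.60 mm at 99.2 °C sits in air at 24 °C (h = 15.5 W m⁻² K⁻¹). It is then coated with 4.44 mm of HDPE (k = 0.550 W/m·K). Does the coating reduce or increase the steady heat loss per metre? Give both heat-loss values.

Critical radius for a cylinder: r_cr = k/h = 0.0355 m = 3.55 cm.
Outer radius after coating: r₂ = 0.00560 + 0.00444 = 0.01004 m.
Since r₁ < r_cr and r₂ ≤ r_cr, the coating moves toward the maximum at r_cr — heat loss rises.
Bare: R = 1/(2πr₁h) = 1.834 m·K/W; Q = 75.2/1.834 = 41.0 W/m.
Coated: R = R_cond + R_conv = 1.192 m·K/W; Q = 75.2/1.192 = 63.1 W/m.

increases: 41.0 → 63.1 W/m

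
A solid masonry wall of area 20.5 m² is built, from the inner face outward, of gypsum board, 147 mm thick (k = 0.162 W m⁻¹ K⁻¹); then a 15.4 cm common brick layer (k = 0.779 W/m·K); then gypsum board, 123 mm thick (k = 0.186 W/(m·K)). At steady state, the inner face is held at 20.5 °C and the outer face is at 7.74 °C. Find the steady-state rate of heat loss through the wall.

Treat each layer as a resistance in series:
  R_gypsum board = L/(kA) = 0.147/(0.162·20.5) = 0.04426 K/W
  R_common brick = L/(kA) = 0.154/(0.779·20.5) = 0.009643 K/W
  R_gypsum board = L/(kA) = 0.123/(0.186·20.5) = 0.03226 K/W
ΣR = 0.04426 + 0.009643 + 0.03226 = 0.08616 K/W
Q = ΔT/ΣR = (20.5 °C − 7.74 °C)/0.08616 = 148 W

Q = 148 W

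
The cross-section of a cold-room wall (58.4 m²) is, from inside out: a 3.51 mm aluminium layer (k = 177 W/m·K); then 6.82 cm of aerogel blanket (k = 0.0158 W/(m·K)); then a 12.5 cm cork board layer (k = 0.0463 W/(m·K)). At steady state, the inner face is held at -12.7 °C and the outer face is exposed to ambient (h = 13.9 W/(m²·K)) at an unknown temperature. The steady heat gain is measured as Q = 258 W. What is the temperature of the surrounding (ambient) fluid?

Sum the resistances:
  R_aluminium = L/(kA) = 0.00351/(177·58.4) = 3.396×10^-7 K/W
  R_aerogel blanket = L/(kA) = 0.0682/(0.0158·58.4) = 0.07391 K/W
  R_cork board = L/(kA) = 0.125/(0.0463·58.4) = 0.04623 K/W
  R_conv,out = 1/(hA) = 1/(13.9·58.4) = 0.001232 K/W
ΣR = 0.1214 K/W
ΔT = Q·ΣR = 258 × 0.1214 = 31.32 K
Heat flows inward, so T_out = T_in + ΔT = -12.7 + 31.32 = 18.6 °C

T_out = 18.6 °C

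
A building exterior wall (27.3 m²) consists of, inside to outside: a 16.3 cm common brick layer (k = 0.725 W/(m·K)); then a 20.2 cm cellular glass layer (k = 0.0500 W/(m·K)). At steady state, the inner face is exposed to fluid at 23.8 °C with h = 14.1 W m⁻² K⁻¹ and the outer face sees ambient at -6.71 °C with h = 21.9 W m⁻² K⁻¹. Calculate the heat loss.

Q = 190 W

Series thermal resistances, inner to outer:
  R_conv,in = 1/(hA) = 1/(14.1·27.3) = 0.002598 K/W
  R_common brick = L/(kA) = 0.163/(0.725·27.3) = 0.008235 K/W
  R_cellular glass = L/(kA) = 0.202/(0.0500·27.3) = 0.1480 K/W
  R_conv,out = 1/(hA) = 1/(21.9·27.3) = 0.001673 K/W
ΣR = 0.002598 + 0.008235 + 0.1480 + 0.001673 = 0.1605 K/W
Q = ΔT/ΣR = (23.8 °C − -6.71 °C)/0.1605 = 190 W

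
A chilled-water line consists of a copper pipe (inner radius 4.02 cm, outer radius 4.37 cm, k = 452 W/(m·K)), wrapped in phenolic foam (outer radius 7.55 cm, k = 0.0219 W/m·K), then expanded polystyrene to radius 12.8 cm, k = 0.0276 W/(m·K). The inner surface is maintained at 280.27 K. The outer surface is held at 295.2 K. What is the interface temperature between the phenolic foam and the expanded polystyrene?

T = 288.7 K

Series thermal resistances, inner to outer:
  R'_copper = ln(0.0437/0.0402)/(2πk) = 0.08348/(2π·452) = 2.939×10^-5 m·K/W
  R'_phenolic foam = ln(0.0755/0.0437)/(2πk) = 0.5468/(2π·0.0219) = 3.974 m·K/W
  R'_expanded polystyrene = ln(0.128/0.0755)/(2πk) = 0.5279/(2π·0.0276) = 3.044 m·K/W
ΣR = 2.939×10^-5 + 3.974 + 3.044 = 7.018 m·K/W
Q' = ΔT/ΣR = (280.27 K − 295.2 K)/7.018 = -2.127 W/m
From the inner boundary to the phenolic foam/expanded polystyrene interface, ΣR_partial = 3.974 m·K/W.
T_interface = T_in − Q'·ΣR_partial = 280.27 K − (-2.127)(3.974) = 288.7 K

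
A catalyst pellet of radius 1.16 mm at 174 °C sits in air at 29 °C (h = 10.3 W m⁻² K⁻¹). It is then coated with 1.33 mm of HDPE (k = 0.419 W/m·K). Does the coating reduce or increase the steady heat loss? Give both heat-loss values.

Critical radius for a sphere: r_cr = 2k/h = 0.0814 m = 8.14 cm.
Outer radius after coating: r₂ = 0.00116 + 0.00133 = 0.00249 m.
Since r₁ < r_cr and r₂ ≤ r_cr, the coating moves toward the maximum at r_cr — heat loss rises.
Bare: R = 1/(4πr₁²h) = 5742 K/W; Q = 145/5742 = 0.0253 W.
Coated: R = R_cond + R_conv = 1334 K/W; Q = 145/1334 = 0.109 W.

increases: 0.0253 → 0.109 W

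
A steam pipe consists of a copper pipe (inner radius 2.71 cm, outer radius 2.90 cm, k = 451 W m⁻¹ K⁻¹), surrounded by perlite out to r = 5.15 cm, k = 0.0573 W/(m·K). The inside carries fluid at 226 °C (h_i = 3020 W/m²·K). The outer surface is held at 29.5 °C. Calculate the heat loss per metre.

Q' = 123 W/m

Series thermal resistances, inner to outer:
  R'_conv,in = 1/(2πr h) = 1/(2π·0.0271·3020) = 0.001945 m·K/W
  R'_copper = ln(0.0290/0.0271)/(2πk) = 0.06776/(2π·451) = 2.391×10^-5 m·K/W
  R'_perlite = ln(0.0515/0.0290)/(2πk) = 0.5743/(2π·0.0573) = 1.595 m·K/W
ΣR = 0.001945 + 2.391×10^-5 + 1.595 = 1.597 m·K/W
Q' = ΔT/ΣR = (226 °C − 29.5 °C)/1.597 = 123 W/m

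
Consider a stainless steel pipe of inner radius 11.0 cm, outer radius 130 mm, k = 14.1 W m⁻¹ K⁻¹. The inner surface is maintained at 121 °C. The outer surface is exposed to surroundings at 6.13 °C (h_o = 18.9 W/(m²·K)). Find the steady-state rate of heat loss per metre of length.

Series thermal resistances, inner to outer:
  R'_stainless steel = ln(0.130/0.110)/(2πk) = 0.1671/(2π·14.1) = 0.001886 m·K/W
  R'_conv,out = 1/(2πr h) = 1/(2π·0.130·18.9) = 0.06478 m·K/W
ΣR = 0.001886 + 0.06478 = 0.06667 m·K/W
Q' = ΔT/ΣR = (121 °C − 6.13 °C)/0.06667 = 1720 W/m

Q' = 1720 W/m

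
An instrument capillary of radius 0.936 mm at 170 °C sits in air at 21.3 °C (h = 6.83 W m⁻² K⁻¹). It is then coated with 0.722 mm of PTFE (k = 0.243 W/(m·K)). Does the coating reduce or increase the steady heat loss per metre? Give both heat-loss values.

increases: 5.97 → 10.3 W/m

Critical radius for a cylinder: r_cr = k/h = 0.0356 m = 3.56 cm.
Outer radius after coating: r₂ = 9.36×10^-4 + 7.22×10^-4 = 0.001658 m.
Since r₁ < r_cr and r₂ ≤ r_cr, the coating moves toward the maximum at r_cr — heat loss rises.
Bare: R = 1/(2πr₁h) = 24.90 m·K/W; Q = 148.7/24.90 = 5.97 W/m.
Coated: R = R_cond + R_conv = 14.43 m·K/W; Q = 148.7/14.43 = 10.3 W/m.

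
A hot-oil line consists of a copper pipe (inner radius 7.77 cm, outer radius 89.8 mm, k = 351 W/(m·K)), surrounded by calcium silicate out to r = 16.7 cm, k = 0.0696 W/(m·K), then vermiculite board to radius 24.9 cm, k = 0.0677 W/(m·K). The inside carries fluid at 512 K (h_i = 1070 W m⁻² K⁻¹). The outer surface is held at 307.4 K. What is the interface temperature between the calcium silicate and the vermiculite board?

Series thermal resistances, inner to outer:
  R'_conv,in = 1/(2πr h) = 1/(2π·0.0777·1070) = 0.001914 m·K/W
  R'_copper = ln(0.0898/0.0777)/(2πk) = 0.1447/(2π·351) = 6.563×10^-5 m·K/W
  R'_calcium silicate = ln(0.167/0.0898)/(2πk) = 0.6204/(2π·0.0696) = 1.419 m·K/W
  R'_vermiculite board = ln(0.249/0.167)/(2πk) = 0.3995/(2π·0.0677) = 0.9391 m·K/W
ΣR = 0.001914 + 6.563×10^-5 + 1.419 + 0.9391 = 2.360 m·K/W
Q' = ΔT/ΣR = (512 K − 307.4 K)/2.360 = 86.69 W/m
From the inner boundary to the calcium silicate/vermiculite board interface, ΣR_partial = 1.421 m·K/W.
T_interface = T_in − Q'·ΣR_partial = 512 K − (86.69)(1.421) = 389 K

T = 389 K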